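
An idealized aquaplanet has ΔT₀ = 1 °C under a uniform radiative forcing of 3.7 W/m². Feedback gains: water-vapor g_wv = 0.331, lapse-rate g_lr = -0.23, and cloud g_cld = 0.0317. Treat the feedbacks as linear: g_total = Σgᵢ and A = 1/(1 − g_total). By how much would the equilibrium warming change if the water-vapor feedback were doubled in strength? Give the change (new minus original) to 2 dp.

Original: g = 0.1327, ΔT = 1/(1−0.1327) = 1.1530 °C.
With doubled water-vapor: g' = 0.4637, ΔT' = 1/(1−0.4637) = 1.8646 °C.
Change = 1.8646 − 1.1530 = 0.71 °C.

0.71 °C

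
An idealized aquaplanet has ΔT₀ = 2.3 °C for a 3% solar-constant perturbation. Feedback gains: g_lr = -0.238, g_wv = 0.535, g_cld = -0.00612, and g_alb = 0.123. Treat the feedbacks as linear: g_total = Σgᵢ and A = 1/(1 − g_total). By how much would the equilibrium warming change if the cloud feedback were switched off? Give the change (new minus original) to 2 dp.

Original: g = 0.41388, ΔT = 2.3/(1−0.41388) = 3.9241 °C.
Without cloud: g' = 0.42, ΔT' = 2.3/(1−0.42) = 3.9655 °C.
Change = 3.9655 − 3.9241 = 0.04 °C.

0.04 °C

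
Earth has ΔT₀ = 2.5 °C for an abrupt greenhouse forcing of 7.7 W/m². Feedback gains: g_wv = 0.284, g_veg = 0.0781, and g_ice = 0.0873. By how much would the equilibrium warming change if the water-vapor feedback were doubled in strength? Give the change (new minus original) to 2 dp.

Original: g = 0.4494, ΔT = 2.5/(1−0.4494) = 4.5405 °C.
With doubled water-vapor: g' = 0.7334, ΔT' = 2.5/(1−0.7334) = 9.3773 °C.
Change = 9.3773 − 4.5405 = 4.84 °C.

4.84 °C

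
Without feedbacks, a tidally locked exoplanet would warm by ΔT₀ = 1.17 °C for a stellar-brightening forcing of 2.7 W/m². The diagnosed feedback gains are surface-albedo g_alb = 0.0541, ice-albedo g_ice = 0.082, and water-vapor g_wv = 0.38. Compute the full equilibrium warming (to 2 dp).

2.42 °C

Total gain g = 0.0541 + 0.082 + 0.38 = 0.5161.
Amplification A = 1/(1 − 0.5161) = 2.067.
ΔT = 1.17 × 2.067 = 2.42 °C.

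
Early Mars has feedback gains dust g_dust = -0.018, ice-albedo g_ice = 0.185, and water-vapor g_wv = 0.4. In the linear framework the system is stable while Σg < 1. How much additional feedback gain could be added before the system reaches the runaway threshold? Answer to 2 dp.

Current total gain = -0.018 + 0.185 + 0.4 = 0.567.
Margin to runaway = 1 − 0.567 = 0.43.

0.43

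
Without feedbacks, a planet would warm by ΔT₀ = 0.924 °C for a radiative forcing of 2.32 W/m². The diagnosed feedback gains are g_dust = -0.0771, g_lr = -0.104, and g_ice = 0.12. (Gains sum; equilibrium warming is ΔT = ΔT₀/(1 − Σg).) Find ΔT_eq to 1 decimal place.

Total gain g = -0.0771 − 0.104 + 0.12 = -0.0611.
Amplification A = 1/(1 + 0.0611) = 0.9424.
ΔT = 0.924 × 0.9424 = 0.9 °C.

0.9 °C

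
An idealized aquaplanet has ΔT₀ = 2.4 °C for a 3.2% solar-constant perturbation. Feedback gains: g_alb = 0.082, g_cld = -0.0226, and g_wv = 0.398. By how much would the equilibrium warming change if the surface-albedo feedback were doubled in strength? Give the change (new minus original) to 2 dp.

0.79 °C

Original: g = 0.4574, ΔT = 2.4/(1−0.4574) = 4.4231 °C.
With doubled surface-albedo: g' = 0.5394, ΔT' = 2.4/(1−0.5394) = 5.2106 °C.
Change = 5.2106 − 4.4231 = 0.79 °C.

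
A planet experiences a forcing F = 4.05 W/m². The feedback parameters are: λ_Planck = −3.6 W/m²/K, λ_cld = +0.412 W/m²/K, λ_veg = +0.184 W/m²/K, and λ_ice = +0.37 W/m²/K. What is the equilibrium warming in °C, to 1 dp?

1.5 °C

Net feedback parameter λ = (−3.6) + (+0.412) + (+0.184) + (+0.37) = -2.634 W/m²/K.
ΔT = −F/λ = −4.05/(-2.634) = 1.5 °C.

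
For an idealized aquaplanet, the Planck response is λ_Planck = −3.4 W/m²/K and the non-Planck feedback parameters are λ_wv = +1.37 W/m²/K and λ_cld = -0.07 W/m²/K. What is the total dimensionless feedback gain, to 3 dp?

0.382

Convert to gains: g_wv = 1.37/3.4 = 0.4029; g_cld = -0.07/3.4 = -0.02059.
Total gain g = 0.38231.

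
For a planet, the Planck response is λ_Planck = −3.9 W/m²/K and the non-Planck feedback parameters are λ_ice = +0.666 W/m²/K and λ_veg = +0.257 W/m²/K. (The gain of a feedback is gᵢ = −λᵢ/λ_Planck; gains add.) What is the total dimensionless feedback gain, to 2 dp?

0.24

Convert to gains: g_ice = 0.666/3.9 = 0.1708; g_veg = 0.257/3.9 = 0.0659.
Total gain g = 0.2367.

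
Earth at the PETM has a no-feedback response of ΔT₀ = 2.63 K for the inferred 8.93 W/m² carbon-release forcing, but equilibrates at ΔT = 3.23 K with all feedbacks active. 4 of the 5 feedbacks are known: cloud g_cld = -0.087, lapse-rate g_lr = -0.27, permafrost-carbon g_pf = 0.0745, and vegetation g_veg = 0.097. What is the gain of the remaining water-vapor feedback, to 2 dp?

0.37

Amplification A = ΔT/ΔT₀ = 3.23/2.63 = 1.228.
Total gain g = 1 − 1/A = 1 − 1/1.228 = 0.1857.
Known gains sum to -0.087 − 0.27 + 0.0745 + 0.097 = -0.1855.
g_wv = 0.1857 + 0.1855 = 0.37.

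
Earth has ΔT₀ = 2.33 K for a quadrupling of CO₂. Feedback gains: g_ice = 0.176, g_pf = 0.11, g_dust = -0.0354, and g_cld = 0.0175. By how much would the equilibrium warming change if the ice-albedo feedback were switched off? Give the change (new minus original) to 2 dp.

-0.62 K

Original: g = 0.2681, ΔT = 2.33/(1−0.2681) = 3.1835 K.
Without ice-albedo: g' = 0.0921, ΔT' = 2.33/(1−0.0921) = 2.5664 K.
Change = 2.5664 − 3.1835 = -0.62 K.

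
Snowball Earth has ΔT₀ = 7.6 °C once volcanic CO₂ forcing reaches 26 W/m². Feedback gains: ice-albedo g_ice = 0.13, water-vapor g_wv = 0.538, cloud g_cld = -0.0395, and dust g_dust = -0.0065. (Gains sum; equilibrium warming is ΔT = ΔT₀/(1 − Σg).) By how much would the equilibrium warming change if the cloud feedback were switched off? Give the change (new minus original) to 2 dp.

Original: g = 0.622, ΔT = 7.6/(1−0.622) = 20.1058 °C.
Without cloud: g' = 0.6615, ΔT' = 7.6/(1−0.6615) = 22.4520 °C.
Change = 22.4520 − 20.1058 = 2.35 °C.

2.35 °C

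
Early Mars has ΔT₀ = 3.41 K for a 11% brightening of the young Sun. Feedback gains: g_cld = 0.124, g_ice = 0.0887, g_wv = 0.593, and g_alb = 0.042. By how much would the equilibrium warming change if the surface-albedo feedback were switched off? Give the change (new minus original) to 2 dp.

Original: g = 0.8477, ΔT = 3.41/(1−0.8477) = 22.3900 K.
Without surface-albedo: g' = 0.8057, ΔT' = 3.41/(1−0.8057) = 17.5502 K.
Change = 17.5502 − 22.3900 = -4.84 K.

-4.84 K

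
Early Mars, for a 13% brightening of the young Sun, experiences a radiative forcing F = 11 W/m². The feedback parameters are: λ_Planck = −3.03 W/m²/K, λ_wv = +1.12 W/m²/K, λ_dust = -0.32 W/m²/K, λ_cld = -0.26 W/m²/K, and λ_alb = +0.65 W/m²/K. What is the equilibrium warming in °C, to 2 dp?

Net feedback parameter λ = (−3.03) + (+1.12) + (-0.32) + (-0.26) + (+0.65) = -1.84 W/m²/K.
ΔT = −F/λ = −11/(-1.84) = 5.98 °C.

5.98 °C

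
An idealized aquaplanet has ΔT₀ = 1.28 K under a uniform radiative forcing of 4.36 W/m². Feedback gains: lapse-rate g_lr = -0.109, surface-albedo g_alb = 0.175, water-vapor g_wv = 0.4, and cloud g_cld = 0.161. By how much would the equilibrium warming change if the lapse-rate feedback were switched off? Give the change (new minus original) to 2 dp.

Original: g = 0.627, ΔT = 1.28/(1−0.627) = 3.4316 K.
Without lapse-rate: g' = 0.736, ΔT' = 1.28/(1−0.736) = 4.8485 K.
Change = 4.8485 − 3.4316 = 1.42 K.

1.42 K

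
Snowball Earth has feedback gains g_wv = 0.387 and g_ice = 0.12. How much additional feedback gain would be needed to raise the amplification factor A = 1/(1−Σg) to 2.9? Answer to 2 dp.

0.15

Current total gain = 0.507.
Target gain for A = 2.9: g* = 1 − 1/2.9 = 0.6552.
Additional gain needed = 0.6552 − 0.507 = 0.15.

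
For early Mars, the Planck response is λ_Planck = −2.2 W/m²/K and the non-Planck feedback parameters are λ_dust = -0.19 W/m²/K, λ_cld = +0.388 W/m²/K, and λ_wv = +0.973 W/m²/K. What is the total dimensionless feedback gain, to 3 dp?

0.532

Convert to gains: g_dust = -0.19/2.2 = -0.08636; g_cld = 0.388/2.2 = 0.1764; g_wv = 0.973/2.2 = 0.4423.
Total gain g = 0.53234.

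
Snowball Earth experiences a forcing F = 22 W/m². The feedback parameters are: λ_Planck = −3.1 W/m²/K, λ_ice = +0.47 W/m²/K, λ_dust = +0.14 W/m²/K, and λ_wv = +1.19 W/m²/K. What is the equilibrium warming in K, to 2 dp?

Net feedback parameter λ = (−3.1) + (+0.47) + (+0.14) + (+1.19) = -1.3 W/m²/K.
ΔT = −F/λ = −22/(-1.3) = 16.92 K.

16.92 K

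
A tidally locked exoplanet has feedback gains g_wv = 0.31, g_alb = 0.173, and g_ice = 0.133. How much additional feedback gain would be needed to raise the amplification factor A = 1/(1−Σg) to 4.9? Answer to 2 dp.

Current total gain = 0.616.
Target gain for A = 4.9: g* = 1 − 1/4.9 = 0.7959.
Additional gain needed = 0.7959 − 0.616 = 0.18.

0.18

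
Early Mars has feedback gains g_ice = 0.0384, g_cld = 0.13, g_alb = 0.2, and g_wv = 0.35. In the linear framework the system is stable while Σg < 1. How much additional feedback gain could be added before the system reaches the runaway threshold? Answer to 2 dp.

Current total gain = 0.0384 + 0.13 + 0.2 + 0.35 = 0.7184.
Margin to runaway = 1 − 0.7184 = 0.28.

0.28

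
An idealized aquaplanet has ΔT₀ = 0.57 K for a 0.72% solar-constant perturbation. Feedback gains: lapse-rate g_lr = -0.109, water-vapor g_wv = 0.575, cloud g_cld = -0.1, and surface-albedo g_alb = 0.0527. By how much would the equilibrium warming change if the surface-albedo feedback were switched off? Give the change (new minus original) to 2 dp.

-0.08 K

Original: g = 0.4187, ΔT = 0.57/(1−0.4187) = 0.9806 K.
Without surface-albedo: g' = 0.366, ΔT' = 0.57/(1−0.366) = 0.8991 K.
Change = 0.8991 − 0.9806 = -0.08 K.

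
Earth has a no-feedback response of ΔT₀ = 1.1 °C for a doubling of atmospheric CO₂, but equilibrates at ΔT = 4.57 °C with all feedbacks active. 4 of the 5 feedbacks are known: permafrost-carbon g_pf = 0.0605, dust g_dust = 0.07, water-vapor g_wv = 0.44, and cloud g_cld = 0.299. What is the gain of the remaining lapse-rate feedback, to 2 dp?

-0.11

Amplification A = ΔT/ΔT₀ = 4.57/1.1 = 4.155.
Total gain g = 1 − 1/A = 1 − 1/4.155 = 0.7593.
Known gains sum to 0.0605 + 0.07 + 0.44 + 0.299 = 0.8695.
g_lr = 0.7593 − 0.8695 = -0.11.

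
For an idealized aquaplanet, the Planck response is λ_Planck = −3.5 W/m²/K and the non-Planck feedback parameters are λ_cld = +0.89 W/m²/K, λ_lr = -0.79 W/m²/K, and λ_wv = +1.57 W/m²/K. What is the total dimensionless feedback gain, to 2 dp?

0.48

Convert to gains: g_cld = 0.89/3.5 = 0.2543; g_lr = -0.79/3.5 = -0.2257; g_wv = 1.57/3.5 = 0.4486.
Total gain g = 0.4772.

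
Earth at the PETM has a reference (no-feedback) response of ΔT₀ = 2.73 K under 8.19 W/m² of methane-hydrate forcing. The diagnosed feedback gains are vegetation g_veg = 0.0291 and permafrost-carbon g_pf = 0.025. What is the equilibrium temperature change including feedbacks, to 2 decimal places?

2.89 K

Total gain g = 0.0291 + 0.025 = 0.0541.
Amplification A = 1/(1 − 0.0541) = 1.057.
ΔT = 2.73 × 1.057 = 2.89 K.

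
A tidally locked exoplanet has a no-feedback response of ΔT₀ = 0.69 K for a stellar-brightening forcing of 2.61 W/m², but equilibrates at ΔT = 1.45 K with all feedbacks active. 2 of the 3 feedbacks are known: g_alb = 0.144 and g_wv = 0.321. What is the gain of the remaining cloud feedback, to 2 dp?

0.06

Amplification A = ΔT/ΔT₀ = 1.45/0.69 = 2.101.
Total gain g = 1 − 1/A = 1 − 1/2.101 = 0.524.
Known gains sum to 0.144 + 0.321 = 0.465.
g_cld = 0.524 − 0.465 = 0.06.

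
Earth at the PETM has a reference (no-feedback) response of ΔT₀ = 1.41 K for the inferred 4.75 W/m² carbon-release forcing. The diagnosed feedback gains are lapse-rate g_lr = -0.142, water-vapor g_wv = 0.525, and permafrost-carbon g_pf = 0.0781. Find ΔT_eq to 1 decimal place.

2.6 K

Total gain g = -0.142 + 0.525 + 0.0781 = 0.4611.
Amplification A = 1/(1 − 0.4611) = 1.856.
ΔT = 1.41 × 1.856 = 2.6 K.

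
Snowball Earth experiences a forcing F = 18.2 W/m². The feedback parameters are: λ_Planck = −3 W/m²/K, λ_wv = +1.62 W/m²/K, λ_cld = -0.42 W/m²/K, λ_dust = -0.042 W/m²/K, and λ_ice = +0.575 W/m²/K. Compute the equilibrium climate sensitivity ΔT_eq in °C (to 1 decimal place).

14.4 °C

Net feedback parameter λ = (−3) + (+1.62) + (-0.42) + (-0.042) + (+0.575) = -1.267 W/m²/K.
ΔT = −F/λ = −18.2/(-1.267) = 14.4 °C.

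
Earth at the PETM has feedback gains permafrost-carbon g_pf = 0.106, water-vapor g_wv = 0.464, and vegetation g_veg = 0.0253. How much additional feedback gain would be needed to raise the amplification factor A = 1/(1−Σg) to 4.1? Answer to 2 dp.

0.16

Current total gain = 0.5953.
Target gain for A = 4.1: g* = 1 − 1/4.1 = 0.7561.
Additional gain needed = 0.7561 − 0.5953 = 0.16.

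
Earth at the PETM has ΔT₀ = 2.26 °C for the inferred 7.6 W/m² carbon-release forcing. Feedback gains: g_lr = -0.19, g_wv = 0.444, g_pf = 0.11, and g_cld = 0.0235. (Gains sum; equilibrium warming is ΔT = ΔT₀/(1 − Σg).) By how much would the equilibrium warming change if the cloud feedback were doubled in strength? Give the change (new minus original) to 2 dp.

0.15 °C

Original: g = 0.3875, ΔT = 2.26/(1−0.3875) = 3.6898 °C.
With doubled cloud: g' = 0.411, ΔT' = 2.26/(1−0.411) = 3.8370 °C.
Change = 3.8370 − 3.6898 = 0.15 °C.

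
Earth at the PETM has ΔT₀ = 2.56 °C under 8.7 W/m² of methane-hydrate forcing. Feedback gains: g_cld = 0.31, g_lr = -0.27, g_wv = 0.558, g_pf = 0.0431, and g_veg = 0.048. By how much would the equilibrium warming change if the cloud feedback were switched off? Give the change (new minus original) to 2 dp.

-4.11 °C

Original: g = 0.6891, ΔT = 2.56/(1−0.6891) = 8.2342 °C.
Without cloud: g' = 0.3791, ΔT' = 2.56/(1−0.3791) = 4.1230 °C.
Change = 4.1230 − 8.2342 = -4.11 °C.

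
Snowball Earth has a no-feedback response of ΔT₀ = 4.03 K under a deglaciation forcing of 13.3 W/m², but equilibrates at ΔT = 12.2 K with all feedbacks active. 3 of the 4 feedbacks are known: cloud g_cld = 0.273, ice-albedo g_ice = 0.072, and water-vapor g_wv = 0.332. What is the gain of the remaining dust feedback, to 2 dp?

Amplification A = ΔT/ΔT₀ = 12.2/4.03 = 3.027.
Total gain g = 1 − 1/A = 1 − 1/3.027 = 0.6696.
Known gains sum to 0.273 + 0.072 + 0.332 = 0.677.
g_dust = 0.6696 − 0.677 = -0.01.

-0.01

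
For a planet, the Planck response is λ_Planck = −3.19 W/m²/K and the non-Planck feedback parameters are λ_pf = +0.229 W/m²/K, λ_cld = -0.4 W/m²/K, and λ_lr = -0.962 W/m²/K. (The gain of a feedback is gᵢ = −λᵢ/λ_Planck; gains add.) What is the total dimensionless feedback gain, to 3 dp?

Convert to gains: g_pf = 0.229/3.19 = 0.07179; g_cld = -0.4/3.19 = -0.1254; g_lr = -0.962/3.19 = -0.3016.
Total gain g = -0.35521.

-0.355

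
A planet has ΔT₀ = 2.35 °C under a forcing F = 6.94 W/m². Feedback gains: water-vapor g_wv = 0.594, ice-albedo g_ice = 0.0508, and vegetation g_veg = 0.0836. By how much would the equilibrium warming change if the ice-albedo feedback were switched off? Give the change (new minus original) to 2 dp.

Original: g = 0.7284, ΔT = 2.35/(1−0.7284) = 8.6524 °C.
Without ice-albedo: g' = 0.6776, ΔT' = 2.35/(1−0.6776) = 7.2891 °C.
Change = 7.2891 − 8.6524 = -1.36 °C.

-1.36 °C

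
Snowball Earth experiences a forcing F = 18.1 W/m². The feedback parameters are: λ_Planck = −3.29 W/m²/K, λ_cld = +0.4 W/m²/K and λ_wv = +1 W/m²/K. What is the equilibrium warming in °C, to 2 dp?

9.58 °C

Net feedback parameter λ = (−3.29) + (+0.4) + (+1) = -1.89 W/m²/K.
ΔT = −F/λ = −18.1/(-1.89) = 9.58 °C.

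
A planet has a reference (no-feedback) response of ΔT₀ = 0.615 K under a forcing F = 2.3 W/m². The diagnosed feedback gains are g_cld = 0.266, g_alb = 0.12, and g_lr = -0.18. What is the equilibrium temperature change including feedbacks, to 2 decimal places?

0.77 K

Total gain g = 0.266 + 0.12 − 0.18 = 0.206.
Amplification A = 1/(1 − 0.206) = 1.259.
ΔT = 0.615 × 1.259 = 0.77 K.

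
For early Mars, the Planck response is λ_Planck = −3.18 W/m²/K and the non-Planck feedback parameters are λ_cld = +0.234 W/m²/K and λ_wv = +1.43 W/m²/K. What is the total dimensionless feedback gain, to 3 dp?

Convert to gains: g_cld = 0.234/3.18 = 0.07358; g_wv = 1.43/3.18 = 0.4497.
Total gain g = 0.52328.

0.523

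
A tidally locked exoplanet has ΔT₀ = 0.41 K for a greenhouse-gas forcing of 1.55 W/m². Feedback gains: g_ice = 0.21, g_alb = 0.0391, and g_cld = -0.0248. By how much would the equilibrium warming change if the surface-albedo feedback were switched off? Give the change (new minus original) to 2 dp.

Original: g = 0.2243, ΔT = 0.41/(1−0.2243) = 0.5286 K.
Without surface-albedo: g' = 0.1852, ΔT' = 0.41/(1−0.1852) = 0.5032 K.
Change = 0.5032 − 0.5286 = -0.03 K.

-0.03 K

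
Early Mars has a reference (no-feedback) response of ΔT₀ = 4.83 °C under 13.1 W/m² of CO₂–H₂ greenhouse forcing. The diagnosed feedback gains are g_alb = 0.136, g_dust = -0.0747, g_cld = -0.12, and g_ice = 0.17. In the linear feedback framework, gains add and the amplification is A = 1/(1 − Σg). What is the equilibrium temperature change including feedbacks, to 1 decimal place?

5.4 °C

Total gain g = 0.136 − 0.0747 − 0.12 + 0.17 = 0.1113.
Amplification A = 1/(1 − 0.1113) = 1.125.
ΔT = 4.83 × 1.125 = 5.4 °C.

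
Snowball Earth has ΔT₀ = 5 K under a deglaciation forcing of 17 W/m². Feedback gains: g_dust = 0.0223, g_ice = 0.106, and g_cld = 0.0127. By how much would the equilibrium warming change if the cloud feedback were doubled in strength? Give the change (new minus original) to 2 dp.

Original: g = 0.141, ΔT = 5/(1−0.141) = 5.8207 K.
With doubled cloud: g' = 0.1537, ΔT' = 5/(1−0.1537) = 5.9081 K.
Change = 5.9081 − 5.8207 = 0.09 K.

0.09 K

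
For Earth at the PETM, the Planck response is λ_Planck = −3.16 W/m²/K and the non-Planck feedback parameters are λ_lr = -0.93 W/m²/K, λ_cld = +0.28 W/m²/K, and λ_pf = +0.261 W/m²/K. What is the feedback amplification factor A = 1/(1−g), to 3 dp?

0.890

Convert to gains: g_lr = -0.93/3.16 = -0.2943; g_cld = 0.28/3.16 = 0.08861; g_pf = 0.261/3.16 = 0.08259.
Total gain g = -0.1231.
A = 1/(1 + 0.1231) = 0.890.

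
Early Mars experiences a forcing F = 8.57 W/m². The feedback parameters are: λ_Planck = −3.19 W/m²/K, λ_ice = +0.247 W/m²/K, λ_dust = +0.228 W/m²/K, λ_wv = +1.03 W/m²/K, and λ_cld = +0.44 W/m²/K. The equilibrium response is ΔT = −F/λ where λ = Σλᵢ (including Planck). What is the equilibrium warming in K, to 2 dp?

6.88 K

Net feedback parameter λ = (−3.19) + (+0.247) + (+0.228) + (+1.03) + (+0.44) = -1.245 W/m²/K.
ΔT = −F/λ = −8.57/(-1.245) = 6.88 K.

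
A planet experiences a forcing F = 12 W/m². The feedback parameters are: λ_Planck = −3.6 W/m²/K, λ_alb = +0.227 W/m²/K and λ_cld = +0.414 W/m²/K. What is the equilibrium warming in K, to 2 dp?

Net feedback parameter λ = (−3.6) + (+0.227) + (+0.414) = -2.959 W/m²/K.
ΔT = −F/λ = −12/(-2.959) = 4.06 K.

4.06 K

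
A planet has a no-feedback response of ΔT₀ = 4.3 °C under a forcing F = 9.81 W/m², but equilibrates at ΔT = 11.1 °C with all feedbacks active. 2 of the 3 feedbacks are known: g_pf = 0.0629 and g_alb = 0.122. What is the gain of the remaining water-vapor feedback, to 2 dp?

Amplification A = ΔT/ΔT₀ = 11.1/4.3 = 2.581.
Total gain g = 1 − 1/A = 1 − 1/2.581 = 0.6126.
Known gains sum to 0.0629 + 0.122 = 0.1849.
g_wv = 0.6126 − 0.1849 = 0.43.

0.43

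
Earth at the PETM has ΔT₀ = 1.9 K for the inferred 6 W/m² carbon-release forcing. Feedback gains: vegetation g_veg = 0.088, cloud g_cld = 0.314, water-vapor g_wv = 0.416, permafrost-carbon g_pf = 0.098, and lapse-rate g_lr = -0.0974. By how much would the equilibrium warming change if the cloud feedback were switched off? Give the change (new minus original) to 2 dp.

Original: g = 0.8186, ΔT = 1.9/(1−0.8186) = 10.4741 K.
Without cloud: g' = 0.5046, ΔT' = 1.9/(1−0.5046) = 3.8353 K.
Change = 3.8353 − 10.4741 = -6.64 K.

-6.64 K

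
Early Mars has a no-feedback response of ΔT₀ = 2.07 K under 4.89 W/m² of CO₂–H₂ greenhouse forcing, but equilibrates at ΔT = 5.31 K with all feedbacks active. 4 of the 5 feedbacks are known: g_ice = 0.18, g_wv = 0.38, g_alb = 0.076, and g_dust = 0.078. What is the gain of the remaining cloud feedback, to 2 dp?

Amplification A = ΔT/ΔT₀ = 5.31/2.07 = 2.565.
Total gain g = 1 − 1/A = 1 − 1/2.565 = 0.6101.
Known gains sum to 0.18 + 0.38 + 0.076 + 0.078 = 0.714.
g_cld = 0.6101 − 0.714 = -0.10.

-0.10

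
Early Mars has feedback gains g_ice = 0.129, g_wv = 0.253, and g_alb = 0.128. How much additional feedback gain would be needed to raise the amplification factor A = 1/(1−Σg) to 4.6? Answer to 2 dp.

0.27

Current total gain = 0.51.
Target gain for A = 4.6: g* = 1 − 1/4.6 = 0.7826.
Additional gain needed = 0.7826 − 0.51 = 0.27.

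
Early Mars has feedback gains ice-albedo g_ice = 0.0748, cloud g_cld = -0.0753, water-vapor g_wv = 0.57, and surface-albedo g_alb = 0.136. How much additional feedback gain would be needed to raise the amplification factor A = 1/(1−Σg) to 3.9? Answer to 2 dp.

0.04

Current total gain = 0.7055.
Target gain for A = 3.9: g* = 1 − 1/3.9 = 0.7436.
Additional gain needed = 0.7436 − 0.7055 = 0.04.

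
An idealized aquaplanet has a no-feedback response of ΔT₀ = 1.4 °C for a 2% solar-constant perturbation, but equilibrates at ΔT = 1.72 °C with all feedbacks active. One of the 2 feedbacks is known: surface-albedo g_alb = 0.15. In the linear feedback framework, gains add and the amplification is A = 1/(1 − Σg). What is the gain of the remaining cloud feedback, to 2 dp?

Amplification A = ΔT/ΔT₀ = 1.72/1.4 = 1.229.
Total gain g = 1 − 1/A = 1 − 1/1.229 = 0.1863.
The known gain is 0.15.
g_cld = 0.1863 − 0.15 = 0.04.

0.04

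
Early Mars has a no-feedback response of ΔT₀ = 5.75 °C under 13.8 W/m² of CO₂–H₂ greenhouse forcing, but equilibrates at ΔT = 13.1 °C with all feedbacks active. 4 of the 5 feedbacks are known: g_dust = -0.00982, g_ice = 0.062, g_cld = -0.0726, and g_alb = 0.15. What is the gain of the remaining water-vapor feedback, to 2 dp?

0.43

Amplification A = ΔT/ΔT₀ = 13.1/5.75 = 2.278.
Total gain g = 1 − 1/A = 1 − 1/2.278 = 0.561.
Known gains sum to -0.00982 + 0.062 − 0.0726 + 0.15 = 0.12958.
g_wv = 0.561 − 0.12958 = 0.43.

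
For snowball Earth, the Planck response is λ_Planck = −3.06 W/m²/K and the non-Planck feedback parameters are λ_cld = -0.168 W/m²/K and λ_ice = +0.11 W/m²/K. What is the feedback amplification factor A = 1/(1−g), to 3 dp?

Convert to gains: g_cld = -0.168/3.06 = -0.0549; g_ice = 0.11/3.06 = 0.03595.
Total gain g = -0.01895.
A = 1/(1 + 0.01895) = 0.981.

0.981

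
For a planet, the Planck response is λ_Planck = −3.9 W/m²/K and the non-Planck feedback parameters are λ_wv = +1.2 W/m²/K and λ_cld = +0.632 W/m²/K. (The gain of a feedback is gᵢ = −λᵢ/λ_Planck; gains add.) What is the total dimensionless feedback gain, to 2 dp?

Convert to gains: g_wv = 1.2/3.9 = 0.3077; g_cld = 0.632/3.9 = 0.1621.
Total gain g = 0.4698.

0.47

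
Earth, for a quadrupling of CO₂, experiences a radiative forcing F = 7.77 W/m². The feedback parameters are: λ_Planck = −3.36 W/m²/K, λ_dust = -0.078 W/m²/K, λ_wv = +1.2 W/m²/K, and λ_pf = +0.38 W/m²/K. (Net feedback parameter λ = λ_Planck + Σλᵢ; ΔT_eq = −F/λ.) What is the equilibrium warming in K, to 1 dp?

Net feedback parameter λ = (−3.36) + (-0.078) + (+1.2) + (+0.38) = -1.858 W/m²/K.
ΔT = −F/λ = −7.77/(-1.858) = 4.2 K.

4.2 K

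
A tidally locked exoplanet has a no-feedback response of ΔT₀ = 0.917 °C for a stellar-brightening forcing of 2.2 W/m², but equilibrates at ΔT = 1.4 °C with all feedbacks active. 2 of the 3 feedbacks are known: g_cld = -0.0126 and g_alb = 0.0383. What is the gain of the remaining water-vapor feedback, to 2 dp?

Amplification A = ΔT/ΔT₀ = 1.4/0.917 = 1.527.
Total gain g = 1 − 1/A = 1 − 1/1.527 = 0.3451.
Known gains sum to -0.0126 + 0.0383 = 0.0257.
g_wv = 0.3451 − 0.0257 = 0.32.

0.32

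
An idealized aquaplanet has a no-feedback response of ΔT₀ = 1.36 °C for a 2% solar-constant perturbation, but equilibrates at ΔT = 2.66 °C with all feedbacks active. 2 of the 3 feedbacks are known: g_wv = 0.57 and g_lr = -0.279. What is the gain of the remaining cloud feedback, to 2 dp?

Amplification A = ΔT/ΔT₀ = 2.66/1.36 = 1.956.
Total gain g = 1 − 1/A = 1 − 1/1.956 = 0.4888.
Known gains sum to 0.57 − 0.279 = 0.291.
g_cld = 0.4888 − 0.291 = 0.20.

0.20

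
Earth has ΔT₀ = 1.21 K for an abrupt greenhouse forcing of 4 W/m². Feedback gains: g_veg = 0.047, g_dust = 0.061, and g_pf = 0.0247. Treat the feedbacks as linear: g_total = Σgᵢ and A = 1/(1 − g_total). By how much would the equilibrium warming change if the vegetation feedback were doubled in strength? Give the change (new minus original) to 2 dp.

Original: g = 0.1327, ΔT = 1.21/(1−0.1327) = 1.3951 K.
With doubled vegetation: g' = 0.1797, ΔT' = 1.21/(1−0.1797) = 1.4751 K.
Change = 1.4751 − 1.3951 = 0.08 K.

0.08 K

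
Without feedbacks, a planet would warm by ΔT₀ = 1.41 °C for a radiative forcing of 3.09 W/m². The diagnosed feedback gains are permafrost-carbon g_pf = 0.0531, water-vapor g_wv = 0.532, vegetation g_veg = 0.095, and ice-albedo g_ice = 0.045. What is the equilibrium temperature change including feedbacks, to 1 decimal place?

Total gain g = 0.0531 + 0.532 + 0.095 + 0.045 = 0.7251.
Amplification A = 1/(1 − 0.7251) = 3.638.
ΔT = 1.41 × 3.638 = 5.1 °C.

5.1 °C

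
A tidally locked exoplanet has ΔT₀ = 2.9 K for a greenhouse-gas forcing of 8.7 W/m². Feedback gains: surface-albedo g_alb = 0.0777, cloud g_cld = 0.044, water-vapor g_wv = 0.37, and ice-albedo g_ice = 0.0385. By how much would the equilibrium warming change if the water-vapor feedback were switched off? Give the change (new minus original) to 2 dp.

-2.72 K

Original: g = 0.5302, ΔT = 2.9/(1−0.5302) = 6.1728 K.
Without water-vapor: g' = 0.1602, ΔT' = 2.9/(1−0.1602) = 3.4532 K.
Change = 3.4532 − 6.1728 = -2.72 K.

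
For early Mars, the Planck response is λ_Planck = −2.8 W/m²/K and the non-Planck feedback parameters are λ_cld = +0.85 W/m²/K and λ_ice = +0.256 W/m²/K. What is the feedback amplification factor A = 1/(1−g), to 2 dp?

1.65

Convert to gains: g_cld = 0.85/2.8 = 0.3036; g_ice = 0.256/2.8 = 0.09143.
Total gain g = 0.39503.
A = 1/(1 − 0.39503) = 1.65.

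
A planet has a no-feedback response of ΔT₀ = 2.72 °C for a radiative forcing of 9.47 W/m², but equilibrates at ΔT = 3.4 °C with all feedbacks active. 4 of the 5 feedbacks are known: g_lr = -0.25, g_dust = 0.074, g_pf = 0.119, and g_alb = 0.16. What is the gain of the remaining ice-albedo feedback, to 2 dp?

0.10

Amplification A = ΔT/ΔT₀ = 3.4/2.72 = 1.25.
Total gain g = 1 − 1/A = 1 − 1/1.25 = 0.2.
Known gains sum to -0.25 + 0.074 + 0.119 + 0.16 = 0.103.
g_ice = 0.2 − 0.103 = 0.10.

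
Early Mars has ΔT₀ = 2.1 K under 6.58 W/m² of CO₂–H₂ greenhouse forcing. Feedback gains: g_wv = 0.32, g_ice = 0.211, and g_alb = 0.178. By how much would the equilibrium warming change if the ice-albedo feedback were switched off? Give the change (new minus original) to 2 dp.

-3.03 K

Original: g = 0.709, ΔT = 2.1/(1−0.709) = 7.2165 K.
Without ice-albedo: g' = 0.498, ΔT' = 2.1/(1−0.498) = 4.1833 K.
Change = 4.1833 − 7.2165 = -3.03 K.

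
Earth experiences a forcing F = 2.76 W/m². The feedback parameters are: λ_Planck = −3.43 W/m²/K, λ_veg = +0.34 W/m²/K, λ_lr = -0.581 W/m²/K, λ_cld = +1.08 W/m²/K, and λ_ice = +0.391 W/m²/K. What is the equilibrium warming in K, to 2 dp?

Net feedback parameter λ = (−3.43) + (+0.34) + (-0.581) + (+1.08) + (+0.391) = -2.2 W/m²/K.
ΔT = −F/λ = −2.76/(-2.2) = 1.25 K.

1.25 K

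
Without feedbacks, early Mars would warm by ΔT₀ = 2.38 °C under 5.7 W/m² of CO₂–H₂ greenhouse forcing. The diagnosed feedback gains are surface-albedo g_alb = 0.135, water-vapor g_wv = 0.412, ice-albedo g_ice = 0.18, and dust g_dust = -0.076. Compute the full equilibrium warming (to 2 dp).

Total gain g = 0.135 + 0.412 + 0.18 − 0.076 = 0.651.
Amplification A = 1/(1 − 0.651) = 2.865.
ΔT = 2.38 × 2.865 = 6.82 °C.

6.82 °C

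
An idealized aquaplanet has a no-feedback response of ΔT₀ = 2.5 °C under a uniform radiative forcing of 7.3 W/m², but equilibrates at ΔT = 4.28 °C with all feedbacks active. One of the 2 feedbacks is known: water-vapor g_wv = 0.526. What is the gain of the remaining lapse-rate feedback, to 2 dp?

-0.11

Amplification A = ΔT/ΔT₀ = 4.28/2.5 = 1.712.
Total gain g = 1 − 1/A = 1 − 1/1.712 = 0.4159.
The known gain is 0.526.
g_lr = 0.4159 − 0.526 = -0.11.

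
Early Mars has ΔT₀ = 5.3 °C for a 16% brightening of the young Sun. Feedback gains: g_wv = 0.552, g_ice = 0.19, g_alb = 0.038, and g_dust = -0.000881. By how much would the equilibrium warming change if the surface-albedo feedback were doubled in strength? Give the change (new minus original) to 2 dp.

Original: g = 0.779119, ΔT = 5.3/(1−0.779119) = 23.9948 °C.
With doubled surface-albedo: g' = 0.817119, ΔT' = 5.3/(1−0.817119) = 28.9806 °C.
Change = 28.9806 − 23.9948 = 4.99 °C.

4.99 °C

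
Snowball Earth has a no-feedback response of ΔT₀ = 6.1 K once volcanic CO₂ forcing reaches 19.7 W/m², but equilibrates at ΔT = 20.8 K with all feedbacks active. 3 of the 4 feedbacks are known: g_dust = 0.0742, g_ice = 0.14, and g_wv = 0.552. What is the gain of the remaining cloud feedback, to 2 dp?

-0.06

Amplification A = ΔT/ΔT₀ = 20.8/6.1 = 3.41.
Total gain g = 1 − 1/A = 1 − 1/3.41 = 0.7067.
Known gains sum to 0.0742 + 0.14 + 0.552 = 0.7662.
g_cld = 0.7067 − 0.7662 = -0.06.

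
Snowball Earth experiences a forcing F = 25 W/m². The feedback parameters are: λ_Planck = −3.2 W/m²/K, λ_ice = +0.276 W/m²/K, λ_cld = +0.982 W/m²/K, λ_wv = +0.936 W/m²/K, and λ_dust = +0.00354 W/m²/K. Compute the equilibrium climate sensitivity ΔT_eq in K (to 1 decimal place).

Net feedback parameter λ = (−3.2) + (+0.276) + (+0.982) + (+0.936) + (+0.00354) = -1.00246 W/m²/K.
ΔT = −F/λ = −25/(-1.00246) = 24.9 K.

24.9 K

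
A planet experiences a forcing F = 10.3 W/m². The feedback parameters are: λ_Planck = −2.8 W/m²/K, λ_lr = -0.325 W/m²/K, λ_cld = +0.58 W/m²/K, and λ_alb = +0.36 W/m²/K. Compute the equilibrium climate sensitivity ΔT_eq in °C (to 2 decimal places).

Net feedback parameter λ = (−2.8) + (-0.325) + (+0.58) + (+0.36) = -2.185 W/m²/K.
ΔT = −F/λ = −10.3/(-2.185) = 4.71 °C.

4.71 °C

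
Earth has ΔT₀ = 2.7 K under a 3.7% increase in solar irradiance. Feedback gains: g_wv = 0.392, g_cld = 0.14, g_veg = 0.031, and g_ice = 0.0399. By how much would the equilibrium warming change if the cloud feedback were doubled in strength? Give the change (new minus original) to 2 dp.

Original: g = 0.6029, ΔT = 2.7/(1−0.6029) = 6.7993 K.
With doubled cloud: g' = 0.7429, ΔT' = 2.7/(1−0.7429) = 10.5018 K.
Change = 10.5018 − 6.7993 = 3.70 K.

3.70 K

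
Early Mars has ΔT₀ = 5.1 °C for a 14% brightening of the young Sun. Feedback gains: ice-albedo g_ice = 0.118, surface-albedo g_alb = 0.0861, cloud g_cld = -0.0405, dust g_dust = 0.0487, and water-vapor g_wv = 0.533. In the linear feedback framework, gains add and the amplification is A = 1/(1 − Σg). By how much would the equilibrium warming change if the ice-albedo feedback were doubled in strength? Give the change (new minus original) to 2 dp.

17.28 °C

Original: g = 0.7453, ΔT = 5.1/(1−0.7453) = 20.0236 °C.
With doubled ice-albedo: g' = 0.8633, ΔT' = 5.1/(1−0.8633) = 37.3080 °C.
Change = 37.3080 − 20.0236 = 17.28 °C.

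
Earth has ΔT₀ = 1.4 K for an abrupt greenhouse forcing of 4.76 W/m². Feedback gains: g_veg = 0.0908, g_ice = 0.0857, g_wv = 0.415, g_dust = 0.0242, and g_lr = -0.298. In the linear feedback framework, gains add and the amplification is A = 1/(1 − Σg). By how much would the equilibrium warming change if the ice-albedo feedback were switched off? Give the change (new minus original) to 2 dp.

-0.23 K

Original: g = 0.3177, ΔT = 1.4/(1−0.3177) = 2.0519 K.
Without ice-albedo: g' = 0.232, ΔT' = 1.4/(1−0.232) = 1.8229 K.
Change = 1.8229 − 2.0519 = -0.23 K.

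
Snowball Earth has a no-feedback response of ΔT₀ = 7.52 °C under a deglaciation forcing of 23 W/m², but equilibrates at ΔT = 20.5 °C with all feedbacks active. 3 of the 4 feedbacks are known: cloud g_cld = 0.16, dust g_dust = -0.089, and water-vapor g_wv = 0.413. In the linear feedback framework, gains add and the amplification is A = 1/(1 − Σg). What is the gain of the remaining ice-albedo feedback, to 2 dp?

0.15

Amplification A = ΔT/ΔT₀ = 20.5/7.52 = 2.726.
Total gain g = 1 − 1/A = 1 − 1/2.726 = 0.6332.
Known gains sum to 0.16 − 0.089 + 0.413 = 0.484.
g_ice = 0.6332 − 0.484 = 0.15.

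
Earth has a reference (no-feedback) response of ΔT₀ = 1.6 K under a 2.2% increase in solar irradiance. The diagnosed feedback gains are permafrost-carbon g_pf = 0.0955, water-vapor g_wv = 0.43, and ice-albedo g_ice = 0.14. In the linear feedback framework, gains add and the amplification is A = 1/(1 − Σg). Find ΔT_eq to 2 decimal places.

4.78 K

Total gain g = 0.0955 + 0.43 + 0.14 = 0.6655.
Amplification A = 1/(1 − 0.6655) = 2.99.
ΔT = 1.6 × 2.99 = 4.78 K.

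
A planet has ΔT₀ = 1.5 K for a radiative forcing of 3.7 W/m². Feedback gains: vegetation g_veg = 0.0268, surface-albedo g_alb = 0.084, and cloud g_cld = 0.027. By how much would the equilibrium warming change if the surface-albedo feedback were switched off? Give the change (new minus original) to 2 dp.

Original: g = 0.1378, ΔT = 1.5/(1−0.1378) = 1.7397 K.
Without surface-albedo: g' = 0.0538, ΔT' = 1.5/(1−0.0538) = 1.5853 K.
Change = 1.5853 − 1.7397 = -0.15 K.

-0.15 K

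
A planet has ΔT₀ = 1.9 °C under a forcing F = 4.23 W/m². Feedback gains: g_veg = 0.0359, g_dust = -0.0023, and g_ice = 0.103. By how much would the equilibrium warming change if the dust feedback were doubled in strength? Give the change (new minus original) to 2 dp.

-0.01 °C

Original: g = 0.1366, ΔT = 1.9/(1−0.1366) = 2.2006 °C.
With doubled dust: g' = 0.1343, ΔT' = 1.9/(1−0.1343) = 2.1948 °C.
Change = 2.1948 − 2.2006 = -0.01 °C.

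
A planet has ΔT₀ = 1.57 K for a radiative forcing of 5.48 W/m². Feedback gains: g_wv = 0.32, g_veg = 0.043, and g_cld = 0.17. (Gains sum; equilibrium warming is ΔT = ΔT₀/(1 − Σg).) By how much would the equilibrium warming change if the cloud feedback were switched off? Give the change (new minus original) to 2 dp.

Original: g = 0.533, ΔT = 1.57/(1−0.533) = 3.3619 K.
Without cloud: g' = 0.363, ΔT' = 1.57/(1−0.363) = 2.4647 K.
Change = 2.4647 − 3.3619 = -0.90 K.

-0.90 K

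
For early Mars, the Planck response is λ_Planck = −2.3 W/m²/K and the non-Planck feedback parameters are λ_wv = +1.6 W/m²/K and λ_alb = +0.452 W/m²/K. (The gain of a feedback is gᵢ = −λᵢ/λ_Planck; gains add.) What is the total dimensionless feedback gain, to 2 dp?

Convert to gains: g_wv = 1.6/2.3 = 0.6957; g_alb = 0.452/2.3 = 0.1965.
Total gain g = 0.8922.

0.89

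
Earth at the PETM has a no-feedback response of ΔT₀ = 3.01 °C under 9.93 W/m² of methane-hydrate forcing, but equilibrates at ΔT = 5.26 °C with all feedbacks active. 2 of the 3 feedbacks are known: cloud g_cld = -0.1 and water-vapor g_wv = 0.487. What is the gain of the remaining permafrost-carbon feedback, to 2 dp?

Amplification A = ΔT/ΔT₀ = 5.26/3.01 = 1.748.
Total gain g = 1 − 1/A = 1 − 1/1.748 = 0.4279.
Known gains sum to -0.1 + 0.487 = 0.387.
g_pf = 0.4279 − 0.387 = 0.04.

0.04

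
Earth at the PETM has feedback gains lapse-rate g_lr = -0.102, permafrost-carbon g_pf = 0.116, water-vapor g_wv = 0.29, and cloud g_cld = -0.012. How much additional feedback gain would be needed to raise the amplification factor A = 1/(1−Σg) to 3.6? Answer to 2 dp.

0.43

Current total gain = 0.292.
Target gain for A = 3.6: g* = 1 − 1/3.6 = 0.7222.
Additional gain needed = 0.7222 − 0.292 = 0.43.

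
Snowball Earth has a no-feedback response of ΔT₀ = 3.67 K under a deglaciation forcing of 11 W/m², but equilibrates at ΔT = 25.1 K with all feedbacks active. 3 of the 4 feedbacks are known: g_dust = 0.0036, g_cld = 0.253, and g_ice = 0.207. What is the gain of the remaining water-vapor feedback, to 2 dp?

0.39

Amplification A = ΔT/ΔT₀ = 25.1/3.67 = 6.839.
Total gain g = 1 − 1/A = 1 − 1/6.839 = 0.8538.
Known gains sum to 0.0036 + 0.253 + 0.207 = 0.4636.
g_wv = 0.8538 − 0.4636 = 0.39.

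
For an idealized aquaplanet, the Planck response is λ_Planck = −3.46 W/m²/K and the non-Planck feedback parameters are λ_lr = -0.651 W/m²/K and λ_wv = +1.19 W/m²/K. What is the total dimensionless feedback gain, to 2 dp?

Convert to gains: g_lr = -0.651/3.46 = -0.1882; g_wv = 1.19/3.46 = 0.3439.
Total gain g = 0.1557.

0.16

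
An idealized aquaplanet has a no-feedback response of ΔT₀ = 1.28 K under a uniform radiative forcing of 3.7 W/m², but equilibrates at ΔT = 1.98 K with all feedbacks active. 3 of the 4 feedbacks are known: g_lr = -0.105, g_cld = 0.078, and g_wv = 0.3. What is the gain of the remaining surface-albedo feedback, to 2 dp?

Amplification A = ΔT/ΔT₀ = 1.98/1.28 = 1.547.
Total gain g = 1 − 1/A = 1 − 1/1.547 = 0.3536.
Known gains sum to -0.105 + 0.078 + 0.3 = 0.273.
g_alb = 0.3536 − 0.273 = 0.08.

0.08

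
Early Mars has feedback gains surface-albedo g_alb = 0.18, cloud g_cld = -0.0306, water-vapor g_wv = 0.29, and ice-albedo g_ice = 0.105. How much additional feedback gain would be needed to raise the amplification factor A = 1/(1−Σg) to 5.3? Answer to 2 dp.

0.27

Current total gain = 0.5444.
Target gain for A = 5.3: g* = 1 − 1/5.3 = 0.8113.
Additional gain needed = 0.8113 − 0.5444 = 0.27.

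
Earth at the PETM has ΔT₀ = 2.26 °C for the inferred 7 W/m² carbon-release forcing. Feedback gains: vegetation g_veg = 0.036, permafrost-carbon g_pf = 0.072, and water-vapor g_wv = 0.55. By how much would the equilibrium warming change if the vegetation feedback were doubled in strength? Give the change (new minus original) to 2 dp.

Original: g = 0.658, ΔT = 2.26/(1−0.658) = 6.6082 °C.
With doubled vegetation: g' = 0.694, ΔT' = 2.26/(1−0.694) = 7.3856 °C.
Change = 7.3856 − 6.6082 = 0.78 °C.

0.78 °C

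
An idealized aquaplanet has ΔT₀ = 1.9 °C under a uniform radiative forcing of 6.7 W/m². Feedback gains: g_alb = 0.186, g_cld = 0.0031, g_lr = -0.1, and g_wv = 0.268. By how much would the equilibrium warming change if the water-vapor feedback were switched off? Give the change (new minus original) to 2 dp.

Original: g = 0.3571, ΔT = 1.9/(1−0.3571) = 2.9554 °C.
Without water-vapor: g' = 0.0891, ΔT' = 1.9/(1−0.0891) = 2.0858 °C.
Change = 2.0858 − 2.9554 = -0.87 °C.

-0.87 °C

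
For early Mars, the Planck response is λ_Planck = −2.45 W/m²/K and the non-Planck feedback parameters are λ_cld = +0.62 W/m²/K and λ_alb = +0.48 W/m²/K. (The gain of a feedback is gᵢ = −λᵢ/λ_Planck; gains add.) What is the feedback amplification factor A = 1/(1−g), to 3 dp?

1.815

Convert to gains: g_cld = 0.62/2.45 = 0.2531; g_alb = 0.48/2.45 = 0.1959.
Total gain g = 0.449.
A = 1/(1 − 0.449) = 1.815.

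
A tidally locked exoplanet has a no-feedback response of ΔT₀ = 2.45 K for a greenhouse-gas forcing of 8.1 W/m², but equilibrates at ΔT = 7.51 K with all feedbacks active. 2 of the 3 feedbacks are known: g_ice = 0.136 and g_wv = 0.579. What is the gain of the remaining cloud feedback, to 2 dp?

-0.04

Amplification A = ΔT/ΔT₀ = 7.51/2.45 = 3.065.
Total gain g = 1 − 1/A = 1 − 1/3.065 = 0.6737.
Known gains sum to 0.136 + 0.579 = 0.715.
g_cld = 0.6737 − 0.715 = -0.04.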